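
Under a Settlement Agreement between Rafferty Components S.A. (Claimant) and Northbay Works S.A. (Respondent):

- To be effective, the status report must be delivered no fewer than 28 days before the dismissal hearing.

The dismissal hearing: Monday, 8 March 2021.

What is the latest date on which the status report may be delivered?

8 February 2021

Counting back 28 calendar days from 8 March 2021 gives 8 February 2021.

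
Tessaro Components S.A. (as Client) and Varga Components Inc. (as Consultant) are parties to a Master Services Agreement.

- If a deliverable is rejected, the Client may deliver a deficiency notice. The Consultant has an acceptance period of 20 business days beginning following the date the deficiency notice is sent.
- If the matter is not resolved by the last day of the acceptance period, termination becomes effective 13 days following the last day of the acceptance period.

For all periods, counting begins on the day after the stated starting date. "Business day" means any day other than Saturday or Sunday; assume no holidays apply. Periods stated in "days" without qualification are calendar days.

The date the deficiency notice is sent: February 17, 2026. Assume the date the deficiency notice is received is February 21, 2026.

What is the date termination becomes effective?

March 30, 2026

From Tuesday, February 17, 2026, 20 business days (Feb 18, Feb 19, Feb 20, Feb 23, …, Mar 13, Mar 16, Mar 17, skipping weekends) brings us to Tuesday, March 17, 2026, which is the last day of the acceptance period.
The date termination becomes effective: March 17, 2026 + 13 days = March 30, 2026.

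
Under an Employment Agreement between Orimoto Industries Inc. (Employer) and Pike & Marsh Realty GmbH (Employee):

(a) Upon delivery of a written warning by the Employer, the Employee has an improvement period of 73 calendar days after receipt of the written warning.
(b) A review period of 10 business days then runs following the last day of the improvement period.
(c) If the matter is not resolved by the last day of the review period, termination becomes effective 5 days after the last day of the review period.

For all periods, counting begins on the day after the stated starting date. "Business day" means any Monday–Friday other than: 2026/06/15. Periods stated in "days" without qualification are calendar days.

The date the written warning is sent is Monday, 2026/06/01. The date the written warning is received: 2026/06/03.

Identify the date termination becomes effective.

2026/09/02

Adding 73 calendar days to 2026/06/03 gives 2026/08/15, which is the last day of the improvement period.
The last day of the review period: 10 business days after Saturday, 2026/08/15, skipping weekends — Aug 17, Aug 18, Aug 19, Aug 20, Aug 21, Aug 24, Aug 25, Aug 26, Aug 27, Aug 28 — lands on Friday, 2026/08/28.
The date termination becomes effective: 2026/08/28 + 5 days = 2026/09/02.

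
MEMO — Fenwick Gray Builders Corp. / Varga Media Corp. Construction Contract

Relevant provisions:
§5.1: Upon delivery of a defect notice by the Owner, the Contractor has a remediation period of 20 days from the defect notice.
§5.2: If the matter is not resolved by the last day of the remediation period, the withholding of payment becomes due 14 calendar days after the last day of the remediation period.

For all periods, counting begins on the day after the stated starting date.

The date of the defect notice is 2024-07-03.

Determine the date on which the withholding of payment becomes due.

2024-08-06

Adding 20 calendar days to 2024-07-03 gives 2024-07-23, which is the last day of the remediation period.
The date on which the withholding of payment becomes due: 2024-07-23 + 14 days = 2024-08-06.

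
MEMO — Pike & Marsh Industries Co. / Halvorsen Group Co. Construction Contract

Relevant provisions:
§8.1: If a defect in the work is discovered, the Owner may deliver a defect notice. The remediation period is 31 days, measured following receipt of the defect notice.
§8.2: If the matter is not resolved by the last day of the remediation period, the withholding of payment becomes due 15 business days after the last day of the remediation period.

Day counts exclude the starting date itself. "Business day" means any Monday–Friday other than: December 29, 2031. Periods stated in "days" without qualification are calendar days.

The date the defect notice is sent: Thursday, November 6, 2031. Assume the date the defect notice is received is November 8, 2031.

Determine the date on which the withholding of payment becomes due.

December 31, 2031

Adding 31 calendar days to November 8, 2031 gives December 9, 2031, which is the last day of the remediation period.
The date on which the withholding of payment becomes due: 15 business days after Tuesday, December 9, 2031, skipping weekends and the listed holiday on Dec 29 — Dec 10, Dec 11, Dec 12, Dec 15, …, Dec 26, Dec 30, Dec 31 — lands on Wednesday, December 31, 2031.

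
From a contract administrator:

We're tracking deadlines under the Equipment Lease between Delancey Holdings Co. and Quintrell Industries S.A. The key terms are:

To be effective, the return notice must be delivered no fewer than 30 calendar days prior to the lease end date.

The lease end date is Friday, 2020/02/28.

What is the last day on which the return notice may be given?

2020/01/29

Counting back 30 calendar days from 2020/02/28 gives 2020/01/29.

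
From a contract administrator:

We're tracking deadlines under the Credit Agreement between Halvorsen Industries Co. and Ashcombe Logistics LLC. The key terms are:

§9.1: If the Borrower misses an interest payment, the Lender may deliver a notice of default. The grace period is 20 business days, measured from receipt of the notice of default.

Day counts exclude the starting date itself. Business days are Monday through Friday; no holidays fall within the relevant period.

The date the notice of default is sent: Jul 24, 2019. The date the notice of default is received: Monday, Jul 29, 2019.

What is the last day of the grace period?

From Monday, Jul 29, 2019, 20 business days (Jul 30, Jul 31, Aug 1, Aug 2, …, Aug 22, Aug 23, Aug 26, skipping weekends) brings us to Monday, Aug 26, 2019, which is the last day of the grace period.

Aug 26, 2019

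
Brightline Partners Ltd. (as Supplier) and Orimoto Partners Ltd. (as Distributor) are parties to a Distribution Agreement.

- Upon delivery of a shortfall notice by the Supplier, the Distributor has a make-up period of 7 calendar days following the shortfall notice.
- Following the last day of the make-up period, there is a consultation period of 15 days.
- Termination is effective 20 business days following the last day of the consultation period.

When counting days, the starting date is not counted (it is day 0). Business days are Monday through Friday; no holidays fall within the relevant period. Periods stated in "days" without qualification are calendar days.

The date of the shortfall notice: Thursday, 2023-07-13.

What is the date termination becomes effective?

2023-09-01

The last day of the make-up period: 7 calendar days after 2023-07-13 is 2023-07-20.
The last day of the consultation period: 15 calendar days after 2023-07-20 is 2023-08-04.
The date termination becomes effective: counting 20 business days from Friday, 2023-08-04 (Aug 7, Aug 8, Aug 9, Aug 10, …, Aug 30, Aug 31, Sep 1, skipping weekends) reaches Friday, 2023-09-01.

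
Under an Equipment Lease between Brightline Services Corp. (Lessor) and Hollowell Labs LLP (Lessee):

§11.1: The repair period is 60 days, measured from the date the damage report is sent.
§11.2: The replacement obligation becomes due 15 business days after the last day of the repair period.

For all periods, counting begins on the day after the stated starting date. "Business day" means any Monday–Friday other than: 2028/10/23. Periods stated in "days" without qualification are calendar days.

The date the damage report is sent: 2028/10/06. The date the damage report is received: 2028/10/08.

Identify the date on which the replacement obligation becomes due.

2028/12/26

The last day of the repair period: 60 calendar days after 2028/10/06 is 2028/12/05.
From Tuesday, 2028/12/05, 15 business days (Dec 6, Dec 7, Dec 8, Dec 11, …, Dec 22, Dec 25, Dec 26, skipping weekends) brings us to Tuesday, 2028/12/26, which is the date on which the replacement obligation becomes due.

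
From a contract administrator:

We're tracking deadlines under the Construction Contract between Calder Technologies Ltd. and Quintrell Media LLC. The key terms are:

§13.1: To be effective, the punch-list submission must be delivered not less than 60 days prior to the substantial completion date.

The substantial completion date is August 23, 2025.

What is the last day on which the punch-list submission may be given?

August 23, 2025 minus 60 days is June 24, 2025.

June 24, 2025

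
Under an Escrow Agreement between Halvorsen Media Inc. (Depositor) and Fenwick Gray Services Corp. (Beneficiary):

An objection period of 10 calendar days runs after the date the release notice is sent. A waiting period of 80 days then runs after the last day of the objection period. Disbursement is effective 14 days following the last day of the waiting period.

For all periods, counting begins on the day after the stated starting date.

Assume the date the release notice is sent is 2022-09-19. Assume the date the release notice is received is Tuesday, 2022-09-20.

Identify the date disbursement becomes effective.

2023-01-01

Adding 10 calendar days to 2022-09-19 gives 2022-09-29, which is the last day of the objection period.
The last day of the waiting period: 2022-09-29 + 80 days = 2022-12-18.
The date disbursement becomes effective: 14 calendar days after 2022-12-18 is 2023-01-01.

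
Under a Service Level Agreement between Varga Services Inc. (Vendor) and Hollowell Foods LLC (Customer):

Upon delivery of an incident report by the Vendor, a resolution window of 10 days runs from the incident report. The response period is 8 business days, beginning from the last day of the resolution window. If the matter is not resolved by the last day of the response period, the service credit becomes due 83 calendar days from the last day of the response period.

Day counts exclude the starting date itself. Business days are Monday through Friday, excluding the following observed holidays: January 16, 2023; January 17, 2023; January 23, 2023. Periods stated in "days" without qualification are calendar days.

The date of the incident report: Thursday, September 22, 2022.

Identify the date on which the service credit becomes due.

The last day of the resolution window: September 22, 2022 + 10 days = October 2, 2022.
The last day of the response period: 8 business days after Sunday, October 2, 2022, skipping weekends — Oct 3, Oct 4, Oct 5, Oct 6, Oct 7, Oct 10, Oct 11, Oct 12 — lands on Wednesday, October 12, 2022.
Adding 83 calendar days to October 12, 2022 gives January 3, 2023, which is the date on which the service credit becomes due.

January 3, 2023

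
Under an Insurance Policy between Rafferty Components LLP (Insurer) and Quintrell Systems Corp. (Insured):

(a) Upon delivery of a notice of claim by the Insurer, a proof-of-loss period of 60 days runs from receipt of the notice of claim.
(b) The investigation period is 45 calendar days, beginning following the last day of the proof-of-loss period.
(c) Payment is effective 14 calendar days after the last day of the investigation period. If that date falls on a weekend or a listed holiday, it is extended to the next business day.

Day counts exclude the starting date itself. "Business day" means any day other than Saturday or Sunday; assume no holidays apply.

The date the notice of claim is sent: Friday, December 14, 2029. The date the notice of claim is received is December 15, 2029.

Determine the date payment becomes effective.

April 15, 2030

Adding 60 calendar days to December 15, 2029 gives February 13, 2030, which is the last day of the proof-of-loss period.
Adding 45 calendar days to February 13, 2030 gives March 30, 2030, which is the last day of the investigation period.
Adding 14 calendar days to March 30, 2030 gives April 13, 2030, which is the date payment becomes effective. That falls on a Saturday, so it rolls to the next business day, Monday, April 15, 2030.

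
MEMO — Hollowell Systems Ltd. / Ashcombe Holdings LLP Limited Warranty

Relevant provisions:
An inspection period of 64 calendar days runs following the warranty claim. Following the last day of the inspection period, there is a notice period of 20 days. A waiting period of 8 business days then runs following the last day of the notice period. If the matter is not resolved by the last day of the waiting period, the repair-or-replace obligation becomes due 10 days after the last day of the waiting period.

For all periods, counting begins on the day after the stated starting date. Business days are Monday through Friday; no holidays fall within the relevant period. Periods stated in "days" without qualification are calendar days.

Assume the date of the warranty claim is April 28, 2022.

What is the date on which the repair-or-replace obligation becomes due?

August 12, 2022

Adding 64 calendar days to April 28, 2022 gives July 1, 2022, which is the last day of the inspection period.
The last day of the notice period: July 1, 2022 + 20 days = July 21, 2022.
From Thursday, July 21, 2022, 8 business days (Jul 22, Jul 25, Jul 26, Jul 27, Jul 28, Jul 29, Aug 1, Aug 2, skipping weekends) brings us to Tuesday, August 2, 2022, which is the last day of the waiting period.
The date on which the repair-or-replace obligation becomes due: 10 calendar days after August 2, 2022 is August 12, 2022.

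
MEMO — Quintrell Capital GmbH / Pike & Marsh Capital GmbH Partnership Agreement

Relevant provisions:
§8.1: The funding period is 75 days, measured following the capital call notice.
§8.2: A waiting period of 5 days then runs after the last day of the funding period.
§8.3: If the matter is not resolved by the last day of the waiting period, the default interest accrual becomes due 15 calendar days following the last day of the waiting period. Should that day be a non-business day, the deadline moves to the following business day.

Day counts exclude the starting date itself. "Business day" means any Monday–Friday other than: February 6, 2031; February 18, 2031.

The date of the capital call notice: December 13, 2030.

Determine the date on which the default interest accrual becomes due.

The last day of the funding period: 75 calendar days after December 13, 2030 is February 26, 2031.
The last day of the waiting period: February 26, 2031 + 5 days = March 3, 2031.
Adding 15 calendar days to March 3, 2031 gives March 18, 2031, which is the date on which the default interest accrual becomes due. March 18, 2031 is a Tuesday and is not a listed holiday, so no roll-forward applies.

March 18, 2031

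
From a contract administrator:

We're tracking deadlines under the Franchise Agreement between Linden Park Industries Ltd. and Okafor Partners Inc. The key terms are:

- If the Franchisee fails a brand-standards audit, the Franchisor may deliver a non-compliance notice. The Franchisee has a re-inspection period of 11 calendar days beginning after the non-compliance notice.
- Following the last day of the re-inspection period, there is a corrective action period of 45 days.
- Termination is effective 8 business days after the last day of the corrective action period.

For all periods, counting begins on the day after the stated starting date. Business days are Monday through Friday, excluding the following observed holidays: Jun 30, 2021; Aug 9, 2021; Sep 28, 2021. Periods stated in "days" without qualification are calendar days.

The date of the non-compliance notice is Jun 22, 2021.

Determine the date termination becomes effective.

Adding 11 calendar days to Jun 22, 2021 gives Jul 3, 2021, which is the last day of the re-inspection period.
The last day of the corrective action period: Jul 3, 2021 + 45 days = Aug 17, 2021.
From Tuesday, Aug 17, 2021, 8 business days (Aug 18, Aug 19, Aug 20, Aug 23, Aug 24, Aug 25, Aug 26, Aug 27, skipping weekends) brings us to Friday, Aug 27, 2021, which is the date termination becomes effective.

Aug 27, 2021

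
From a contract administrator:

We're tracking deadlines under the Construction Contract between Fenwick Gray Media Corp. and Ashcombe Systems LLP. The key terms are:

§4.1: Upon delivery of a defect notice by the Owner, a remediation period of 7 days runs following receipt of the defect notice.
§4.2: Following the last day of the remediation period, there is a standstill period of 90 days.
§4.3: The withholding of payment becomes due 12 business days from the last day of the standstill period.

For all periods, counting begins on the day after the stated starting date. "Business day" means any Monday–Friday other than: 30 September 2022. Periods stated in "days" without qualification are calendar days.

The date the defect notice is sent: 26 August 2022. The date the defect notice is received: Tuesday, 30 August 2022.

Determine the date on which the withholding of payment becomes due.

The last day of the remediation period: 30 August 2022 + 7 days = 6 September 2022.
The last day of the standstill period: 90 calendar days after 6 September 2022 is 5 December 2022.
From Monday, 5 December 2022, 12 business days (Dec 6, Dec 7, Dec 8, Dec 9, …, Dec 19, Dec 20, Dec 21, skipping weekends) brings us to Wednesday, 21 December 2022, which is the date on which the withholding of payment becomes due.

21 December 2022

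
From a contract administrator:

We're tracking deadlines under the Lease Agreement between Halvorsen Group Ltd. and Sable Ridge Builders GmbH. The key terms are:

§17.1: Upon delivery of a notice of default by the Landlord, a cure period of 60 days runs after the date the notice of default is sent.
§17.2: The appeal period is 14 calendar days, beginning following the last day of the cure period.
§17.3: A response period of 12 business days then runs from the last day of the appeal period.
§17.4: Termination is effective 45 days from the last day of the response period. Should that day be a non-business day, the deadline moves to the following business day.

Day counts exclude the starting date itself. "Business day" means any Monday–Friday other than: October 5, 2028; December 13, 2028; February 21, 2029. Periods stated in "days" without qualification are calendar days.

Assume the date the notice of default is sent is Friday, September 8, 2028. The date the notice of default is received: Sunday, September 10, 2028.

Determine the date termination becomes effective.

January 22, 2029

The last day of the cure period: September 8, 2028 + 60 days = November 7, 2028.
Adding 14 calendar days to November 7, 2028 gives November 21, 2028, which is the last day of the appeal period.
From Tuesday, November 21, 2028, 12 business days (Nov 22, Nov 23, Nov 24, Nov 27, …, Dec 5, Dec 6, Dec 7, skipping weekends) brings us to Thursday, December 7, 2028, which is the last day of the response period.
Adding 45 calendar days to December 7, 2028 gives January 21, 2029, which is the date termination becomes effective. That falls on a Sunday, so it rolls to the next business day, Monday, January 22, 2029.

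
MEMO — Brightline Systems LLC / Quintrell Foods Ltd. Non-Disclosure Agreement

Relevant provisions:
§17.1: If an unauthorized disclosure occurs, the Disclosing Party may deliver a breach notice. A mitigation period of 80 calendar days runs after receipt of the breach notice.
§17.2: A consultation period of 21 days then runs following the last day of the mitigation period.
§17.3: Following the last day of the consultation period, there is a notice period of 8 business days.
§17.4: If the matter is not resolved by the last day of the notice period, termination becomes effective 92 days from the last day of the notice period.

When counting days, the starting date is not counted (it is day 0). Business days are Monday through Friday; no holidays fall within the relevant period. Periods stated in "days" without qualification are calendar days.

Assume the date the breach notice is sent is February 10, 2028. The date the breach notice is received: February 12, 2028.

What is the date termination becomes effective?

September 2, 2028

Adding 80 calendar days to February 12, 2028 gives May 2, 2028, which is the last day of the mitigation period.
Adding 21 calendar days to May 2, 2028 gives May 23, 2028, which is the last day of the consultation period.
The last day of the notice period: counting 8 business days from Tuesday, May 23, 2028 (May 24, May 25, May 26, May 29, May 30, May 31, Jun 1, Jun 2, skipping weekends) reaches Friday, June 2, 2028.
The date termination becomes effective: June 2, 2028 + 92 days = September 2, 2028.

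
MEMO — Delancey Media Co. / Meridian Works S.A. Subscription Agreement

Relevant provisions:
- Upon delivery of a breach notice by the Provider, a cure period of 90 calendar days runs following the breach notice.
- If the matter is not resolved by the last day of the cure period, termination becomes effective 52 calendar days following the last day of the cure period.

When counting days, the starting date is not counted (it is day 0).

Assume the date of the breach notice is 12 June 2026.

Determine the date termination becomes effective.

1 November 2026

Adding 90 calendar days to 12 June 2026 gives 10 September 2026, which is the last day of the cure period.
The date termination becomes effective: 52 calendar days after 10 September 2026 is 1 November 2026.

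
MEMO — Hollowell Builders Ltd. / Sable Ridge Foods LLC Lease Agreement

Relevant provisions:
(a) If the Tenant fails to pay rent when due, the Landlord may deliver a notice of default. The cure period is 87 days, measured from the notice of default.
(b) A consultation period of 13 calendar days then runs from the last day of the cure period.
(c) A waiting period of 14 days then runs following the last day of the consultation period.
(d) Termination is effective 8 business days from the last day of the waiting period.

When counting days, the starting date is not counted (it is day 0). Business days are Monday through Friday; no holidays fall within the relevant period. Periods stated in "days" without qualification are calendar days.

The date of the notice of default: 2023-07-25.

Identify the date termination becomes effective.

2023-11-28

The last day of the cure period: 87 calendar days after 2023-07-25 is 2023-10-20.
The last day of the consultation period: 13 calendar days after 2023-10-20 is 2023-11-02.
Adding 14 calendar days to 2023-11-02 gives 2023-11-16, which is the last day of the waiting period.
The date termination becomes effective: 8 business days after Thursday, 2023-11-16, skipping weekends — Nov 17, Nov 20, Nov 21, Nov 22, Nov 23, Nov 24, Nov 27, Nov 28 — lands on Tuesday, 2023-11-28.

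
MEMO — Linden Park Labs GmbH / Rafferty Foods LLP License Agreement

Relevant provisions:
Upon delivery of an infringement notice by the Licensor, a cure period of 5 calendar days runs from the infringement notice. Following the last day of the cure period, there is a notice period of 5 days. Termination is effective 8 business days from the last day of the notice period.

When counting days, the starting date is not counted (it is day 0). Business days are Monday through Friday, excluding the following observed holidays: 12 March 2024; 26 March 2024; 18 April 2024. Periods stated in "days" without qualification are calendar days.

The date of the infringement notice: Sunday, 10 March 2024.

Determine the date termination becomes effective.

The last day of the cure period: 10 March 2024 + 5 days = 15 March 2024.
The last day of the notice period: 5 calendar days after 15 March 2024 is 20 March 2024.
The date termination becomes effective: 8 business days after Wednesday, 20 March 2024, skipping weekends and the listed holiday on Mar 26 — Mar 21, Mar 22, Mar 25, Mar 27, Mar 28, Mar 29, Apr 1, Apr 2 — lands on Tuesday, 2 April 2024.

2 April 2024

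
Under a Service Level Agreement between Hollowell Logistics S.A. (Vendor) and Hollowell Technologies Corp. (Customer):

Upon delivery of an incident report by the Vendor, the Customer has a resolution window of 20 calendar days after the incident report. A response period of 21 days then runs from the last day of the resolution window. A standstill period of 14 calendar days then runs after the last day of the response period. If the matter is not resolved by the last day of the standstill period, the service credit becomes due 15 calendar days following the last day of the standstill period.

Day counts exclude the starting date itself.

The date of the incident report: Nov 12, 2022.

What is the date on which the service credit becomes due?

Adding 20 calendar days to Nov 12, 2022 gives Dec 2, 2022, which is the last day of the resolution window.
The last day of the response period: 21 calendar days after Dec 2, 2022 is Dec 23, 2022.
Adding 14 calendar days to Dec 23, 2022 gives Jan 6, 2023, which is the last day of the standstill period.
The date on which the service credit becomes due: 15 calendar days after Jan 6, 2023 is Jan 21, 2023.

Jan 21, 2023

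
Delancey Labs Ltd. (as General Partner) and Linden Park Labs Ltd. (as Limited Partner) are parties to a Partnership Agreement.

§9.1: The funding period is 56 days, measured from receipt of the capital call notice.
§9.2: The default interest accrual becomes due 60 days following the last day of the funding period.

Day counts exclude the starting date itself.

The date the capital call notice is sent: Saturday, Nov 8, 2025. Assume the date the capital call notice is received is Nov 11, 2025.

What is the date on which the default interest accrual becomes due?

Mar 7, 2026

The last day of the funding period: 56 calendar days after Nov 11, 2025 is Jan 6, 2026.
Adding 60 calendar days to Jan 6, 2026 gives Mar 7, 2026, which is the date on which the default interest accrual becomes due.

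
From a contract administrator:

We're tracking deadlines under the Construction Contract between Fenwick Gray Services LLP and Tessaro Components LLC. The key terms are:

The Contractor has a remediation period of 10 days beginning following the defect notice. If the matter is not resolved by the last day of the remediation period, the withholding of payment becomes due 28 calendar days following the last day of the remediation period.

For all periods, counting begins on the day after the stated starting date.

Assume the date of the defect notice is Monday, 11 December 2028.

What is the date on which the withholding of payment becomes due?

18 January 2029

The last day of the remediation period: 11 December 2028 + 10 days = 21 December 2028.
Adding 28 calendar days to 21 December 2028 gives 18 January 2029, which is the date on which the withholding of payment becomes due.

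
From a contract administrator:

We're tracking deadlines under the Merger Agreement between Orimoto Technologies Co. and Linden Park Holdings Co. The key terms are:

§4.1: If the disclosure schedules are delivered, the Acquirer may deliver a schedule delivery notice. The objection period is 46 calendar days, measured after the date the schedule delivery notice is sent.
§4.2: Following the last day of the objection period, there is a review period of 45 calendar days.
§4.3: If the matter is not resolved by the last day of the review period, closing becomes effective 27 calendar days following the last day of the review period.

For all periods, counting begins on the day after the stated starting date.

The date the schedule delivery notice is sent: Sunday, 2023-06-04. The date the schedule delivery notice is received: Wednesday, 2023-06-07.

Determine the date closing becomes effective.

2023-09-30

The last day of the objection period: 2023-06-04 + 46 days = 2023-07-20.
The last day of the review period: 45 calendar days after 2023-07-20 is 2023-09-03.
Adding 27 calendar days to 2023-09-03 gives 2023-09-30, which is the date closing becomes effective.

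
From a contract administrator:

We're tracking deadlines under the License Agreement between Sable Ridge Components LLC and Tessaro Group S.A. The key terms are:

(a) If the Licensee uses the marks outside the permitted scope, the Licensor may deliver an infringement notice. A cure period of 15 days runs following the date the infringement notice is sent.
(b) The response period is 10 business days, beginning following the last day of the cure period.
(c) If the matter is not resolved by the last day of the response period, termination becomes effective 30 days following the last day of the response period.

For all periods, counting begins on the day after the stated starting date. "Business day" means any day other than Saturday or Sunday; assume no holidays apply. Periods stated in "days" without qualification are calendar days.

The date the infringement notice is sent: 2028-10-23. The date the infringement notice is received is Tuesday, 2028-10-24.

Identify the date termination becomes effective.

The last day of the cure period: 2028-10-23 + 15 days = 2028-11-07.
From Tuesday, 2028-11-07, 10 business days (Nov 8, Nov 9, Nov 10, Nov 13, Nov 14, Nov 15, Nov 16, Nov 17, Nov 20, Nov 21, skipping weekends) brings us to Tuesday, 2028-11-21, which is the last day of the response period.
The date termination becomes effective: 2028-11-21 + 30 days = 2028-12-21.

2028-12-21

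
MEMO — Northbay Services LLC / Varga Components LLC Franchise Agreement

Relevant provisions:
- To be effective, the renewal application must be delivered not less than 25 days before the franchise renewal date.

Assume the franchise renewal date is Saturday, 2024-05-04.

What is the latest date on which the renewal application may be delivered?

2024-04-09

2024-05-04 minus 25 days is 2024-04-09.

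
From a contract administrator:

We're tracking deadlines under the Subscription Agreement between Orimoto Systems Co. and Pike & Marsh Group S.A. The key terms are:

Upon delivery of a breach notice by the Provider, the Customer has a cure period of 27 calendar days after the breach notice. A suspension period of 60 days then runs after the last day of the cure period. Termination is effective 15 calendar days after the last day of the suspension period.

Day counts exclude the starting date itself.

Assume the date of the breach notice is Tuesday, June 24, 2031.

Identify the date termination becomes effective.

October 4, 2031

The last day of the cure period: 27 calendar days after June 24, 2031 is July 21, 2031.
The last day of the suspension period: July 21, 2031 + 60 days = September 19, 2031.
The date termination becomes effective: September 19, 2031 + 15 days = October 4, 2031.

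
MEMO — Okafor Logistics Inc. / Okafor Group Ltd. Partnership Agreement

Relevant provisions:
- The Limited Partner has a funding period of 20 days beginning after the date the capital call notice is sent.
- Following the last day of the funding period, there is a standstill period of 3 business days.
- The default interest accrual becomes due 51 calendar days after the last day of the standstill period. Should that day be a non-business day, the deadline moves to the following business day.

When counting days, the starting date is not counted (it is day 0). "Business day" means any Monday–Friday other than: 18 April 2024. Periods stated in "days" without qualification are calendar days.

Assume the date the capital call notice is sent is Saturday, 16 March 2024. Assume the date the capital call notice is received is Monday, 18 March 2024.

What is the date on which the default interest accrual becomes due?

31 May 2024

The last day of the funding period: 16 March 2024 + 20 days = 5 April 2024.
From Friday, 5 April 2024, 3 business days (Apr 8, Apr 9, Apr 10, skipping weekends) brings us to Wednesday, 10 April 2024, which is the last day of the standstill period.
The date on which the default interest accrual becomes due: 51 calendar days after 10 April 2024 is 31 May 2024. 31 May 2024 is a Friday and is not a listed holiday, so no roll-forward applies.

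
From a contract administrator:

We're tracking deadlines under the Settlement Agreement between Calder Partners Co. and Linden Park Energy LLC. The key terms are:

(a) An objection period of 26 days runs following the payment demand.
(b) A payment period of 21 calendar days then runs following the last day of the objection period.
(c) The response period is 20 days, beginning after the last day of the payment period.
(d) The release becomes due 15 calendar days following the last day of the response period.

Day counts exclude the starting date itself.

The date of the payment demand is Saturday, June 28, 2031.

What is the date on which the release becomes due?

The last day of the objection period: June 28, 2031 + 26 days = July 24, 2031.
The last day of the payment period: July 24, 2031 + 21 days = August 14, 2031.
The last day of the response period: August 14, 2031 + 20 days = September 3, 2031.
The date on which the release becomes due: 15 calendar days after September 3, 2031 is September 18, 2031.

September 18, 2031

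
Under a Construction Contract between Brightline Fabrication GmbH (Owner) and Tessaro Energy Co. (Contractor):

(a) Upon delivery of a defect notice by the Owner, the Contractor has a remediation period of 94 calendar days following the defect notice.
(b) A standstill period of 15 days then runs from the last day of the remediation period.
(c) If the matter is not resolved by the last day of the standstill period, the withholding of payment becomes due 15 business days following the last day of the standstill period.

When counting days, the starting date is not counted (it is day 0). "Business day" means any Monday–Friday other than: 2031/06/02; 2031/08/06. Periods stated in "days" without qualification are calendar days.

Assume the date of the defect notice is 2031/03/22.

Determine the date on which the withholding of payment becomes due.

2031/07/30

The last day of the remediation period: 2031/03/22 + 94 days = 2031/06/24.
Adding 15 calendar days to 2031/06/24 gives 2031/07/09, which is the last day of the standstill period.
The date on which the withholding of payment becomes due: counting 15 business days from Wednesday, 2031/07/09 (Jul 10, Jul 11, Jul 14, Jul 15, …, Jul 28, Jul 29, Jul 30, skipping weekends) reaches Wednesday, 2031/07/30.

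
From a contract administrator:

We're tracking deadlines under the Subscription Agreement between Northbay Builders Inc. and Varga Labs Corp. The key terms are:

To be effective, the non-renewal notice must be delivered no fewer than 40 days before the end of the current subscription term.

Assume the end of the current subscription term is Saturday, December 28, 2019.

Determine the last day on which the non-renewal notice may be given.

November 18, 2019

Counting back 40 calendar days from December 28, 2019 gives November 18, 2019.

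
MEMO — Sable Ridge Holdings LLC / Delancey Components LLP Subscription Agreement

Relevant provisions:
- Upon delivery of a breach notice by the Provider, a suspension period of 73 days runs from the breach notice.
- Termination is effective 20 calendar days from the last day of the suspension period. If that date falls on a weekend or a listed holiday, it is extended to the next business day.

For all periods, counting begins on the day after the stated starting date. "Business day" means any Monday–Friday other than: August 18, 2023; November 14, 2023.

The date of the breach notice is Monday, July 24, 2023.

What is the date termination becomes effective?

The last day of the suspension period: 73 calendar days after July 24, 2023 is October 5, 2023.
Adding 20 calendar days to October 5, 2023 gives October 25, 2023, which is the date termination becomes effective. October 25, 2023 is a Wednesday and is not a listed holiday, so no roll-forward applies.

October 25, 2023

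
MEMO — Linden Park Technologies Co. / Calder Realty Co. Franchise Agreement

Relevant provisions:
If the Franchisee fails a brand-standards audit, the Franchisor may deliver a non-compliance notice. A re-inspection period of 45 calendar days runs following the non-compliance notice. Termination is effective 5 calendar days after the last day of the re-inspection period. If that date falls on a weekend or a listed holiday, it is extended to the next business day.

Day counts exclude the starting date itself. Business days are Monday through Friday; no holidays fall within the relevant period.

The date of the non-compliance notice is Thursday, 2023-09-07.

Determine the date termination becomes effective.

2023-10-27

The last day of the re-inspection period: 2023-09-07 + 45 days = 2023-10-22.
The date termination becomes effective: 2023-10-22 + 5 days = 2023-10-27. 2023-10-27 is a Friday, so no roll-forward applies.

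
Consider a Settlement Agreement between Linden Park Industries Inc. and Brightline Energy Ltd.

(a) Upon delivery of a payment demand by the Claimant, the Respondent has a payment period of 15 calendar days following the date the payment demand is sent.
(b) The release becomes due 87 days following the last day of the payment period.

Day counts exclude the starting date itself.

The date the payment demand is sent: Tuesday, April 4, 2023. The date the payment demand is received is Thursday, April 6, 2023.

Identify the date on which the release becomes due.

July 15, 2023

The last day of the payment period: 15 calendar days after April 4, 2023 is April 19, 2023.
The date on which the release becomes due: April 19, 2023 + 87 days = July 15, 2023.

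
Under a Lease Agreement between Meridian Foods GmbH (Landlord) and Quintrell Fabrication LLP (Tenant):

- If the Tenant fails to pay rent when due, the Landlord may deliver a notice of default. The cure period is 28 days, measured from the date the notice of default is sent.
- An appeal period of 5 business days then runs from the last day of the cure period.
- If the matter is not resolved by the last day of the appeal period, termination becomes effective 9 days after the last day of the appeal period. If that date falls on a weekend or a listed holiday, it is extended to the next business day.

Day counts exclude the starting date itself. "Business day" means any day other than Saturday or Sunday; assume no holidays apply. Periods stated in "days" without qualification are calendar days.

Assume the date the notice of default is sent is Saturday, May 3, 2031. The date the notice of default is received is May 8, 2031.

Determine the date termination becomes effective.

Adding 28 calendar days to May 3, 2031 gives May 31, 2031, which is the last day of the cure period.
The last day of the appeal period: counting 5 business days from Saturday, May 31, 2031 (Jun 2, Jun 3, Jun 4, Jun 5, Jun 6, skipping weekends) reaches Friday, Jun 6, 2031.
The date termination becomes effective: Jun 6, 2031 + 9 days = Jun 15, 2031. That falls on a Sunday, so it rolls to the next business day, Monday, Jun 16, 2031.

Jun 16, 2031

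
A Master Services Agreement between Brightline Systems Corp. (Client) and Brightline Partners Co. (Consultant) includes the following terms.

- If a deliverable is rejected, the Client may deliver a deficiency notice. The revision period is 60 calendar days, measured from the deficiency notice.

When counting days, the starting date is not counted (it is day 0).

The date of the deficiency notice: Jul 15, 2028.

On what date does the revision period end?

The last day of the revision period: 60 calendar days after Jul 15, 2028 is Sep 13, 2028.

Sep 13, 2028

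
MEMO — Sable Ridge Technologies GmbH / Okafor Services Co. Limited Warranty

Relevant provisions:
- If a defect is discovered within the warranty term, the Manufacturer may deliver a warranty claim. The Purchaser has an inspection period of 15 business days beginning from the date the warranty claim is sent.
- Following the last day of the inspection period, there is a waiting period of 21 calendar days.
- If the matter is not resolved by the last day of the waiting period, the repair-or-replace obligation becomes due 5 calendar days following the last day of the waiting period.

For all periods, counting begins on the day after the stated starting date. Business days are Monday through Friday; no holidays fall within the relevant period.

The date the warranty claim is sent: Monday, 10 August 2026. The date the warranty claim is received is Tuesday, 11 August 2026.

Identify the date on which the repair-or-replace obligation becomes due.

The last day of the inspection period: 15 business days after Monday, 10 August 2026, skipping weekends — Aug 11, Aug 12, Aug 13, Aug 14, …, Aug 27, Aug 28, Aug 31 — lands on Monday, 31 August 2026.
The last day of the waiting period: 21 calendar days after 31 August 2026 is 21 September 2026.
Adding 5 calendar days to 21 September 2026 gives 26 September 2026, which is the date on which the repair-or-replace obligation becomes due.

26 September 2026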